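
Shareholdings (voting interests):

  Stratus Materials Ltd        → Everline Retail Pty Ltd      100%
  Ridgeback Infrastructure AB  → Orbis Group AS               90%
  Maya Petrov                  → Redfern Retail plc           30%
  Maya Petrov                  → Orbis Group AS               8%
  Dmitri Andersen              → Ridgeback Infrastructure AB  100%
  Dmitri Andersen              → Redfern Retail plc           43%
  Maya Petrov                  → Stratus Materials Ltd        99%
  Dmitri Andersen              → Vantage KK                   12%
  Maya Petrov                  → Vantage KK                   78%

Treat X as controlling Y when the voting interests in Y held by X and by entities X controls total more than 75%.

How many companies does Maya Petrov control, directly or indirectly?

3

Maya holds 78% of Vantage, so Maya controls Vantage.
Maya holds 99% of Stratus, so Maya controls Stratus.
Stratus holds 100% of Everline, so Maya controls Everline.
No other company's threshold is met.
Maya controls 3 companies.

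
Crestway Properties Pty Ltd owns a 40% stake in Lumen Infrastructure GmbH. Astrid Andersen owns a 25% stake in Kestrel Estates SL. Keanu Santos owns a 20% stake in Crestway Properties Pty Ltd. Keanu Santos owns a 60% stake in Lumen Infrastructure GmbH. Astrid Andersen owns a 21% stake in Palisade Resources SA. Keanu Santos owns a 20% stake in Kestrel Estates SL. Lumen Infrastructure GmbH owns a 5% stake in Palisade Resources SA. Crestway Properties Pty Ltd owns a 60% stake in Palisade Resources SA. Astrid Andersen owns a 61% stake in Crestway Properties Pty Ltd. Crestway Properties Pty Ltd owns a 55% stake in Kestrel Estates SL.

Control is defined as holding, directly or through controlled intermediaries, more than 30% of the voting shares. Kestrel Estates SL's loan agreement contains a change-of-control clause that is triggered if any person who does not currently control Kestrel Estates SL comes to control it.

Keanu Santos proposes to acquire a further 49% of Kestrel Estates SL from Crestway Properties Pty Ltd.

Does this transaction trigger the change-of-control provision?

Yes

The purchase adds only to Keanu's holdings (Crestway's stake shrinks), so Keanu is the only person who could newly come to control Kestrel.
Keanu holds 60% of Lumen, so Keanu controls Lumen.
In Kestrel, Keanu's side holds only 20%, not > 30%.
So before the transaction, Keanu does not control Kestrel.
After the purchase, Keanu's direct stake in Kestrel rises to 20% + 49% = 69%, and Crestway's stake falls to 6%.
Keanu holds 69% of Kestrel, so Keanu controls Kestrel.
Keanu did not control Kestrel before and does after, so the clause is triggered.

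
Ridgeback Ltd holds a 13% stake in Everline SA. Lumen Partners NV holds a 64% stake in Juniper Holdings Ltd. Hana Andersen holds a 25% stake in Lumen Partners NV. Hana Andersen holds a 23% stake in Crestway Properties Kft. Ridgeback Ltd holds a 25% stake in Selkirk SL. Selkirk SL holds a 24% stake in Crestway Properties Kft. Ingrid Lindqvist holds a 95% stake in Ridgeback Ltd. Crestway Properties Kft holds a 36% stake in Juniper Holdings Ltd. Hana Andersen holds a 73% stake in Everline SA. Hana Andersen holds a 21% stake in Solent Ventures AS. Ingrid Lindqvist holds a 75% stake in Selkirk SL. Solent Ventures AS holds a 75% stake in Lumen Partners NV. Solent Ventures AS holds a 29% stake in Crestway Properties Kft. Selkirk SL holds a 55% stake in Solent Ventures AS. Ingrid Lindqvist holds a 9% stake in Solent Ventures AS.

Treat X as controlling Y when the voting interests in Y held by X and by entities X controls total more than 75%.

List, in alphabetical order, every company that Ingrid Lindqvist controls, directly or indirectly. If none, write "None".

Ridgeback Ltd, Selkirk SL

Ingrid holds 95% of Ridgeback, so Ingrid controls Ridgeback.
Ingrid and Ridgeback together hold 75% + 25% = 100% of Selkirk, so Ingrid controls Selkirk.
No other company's threshold is met.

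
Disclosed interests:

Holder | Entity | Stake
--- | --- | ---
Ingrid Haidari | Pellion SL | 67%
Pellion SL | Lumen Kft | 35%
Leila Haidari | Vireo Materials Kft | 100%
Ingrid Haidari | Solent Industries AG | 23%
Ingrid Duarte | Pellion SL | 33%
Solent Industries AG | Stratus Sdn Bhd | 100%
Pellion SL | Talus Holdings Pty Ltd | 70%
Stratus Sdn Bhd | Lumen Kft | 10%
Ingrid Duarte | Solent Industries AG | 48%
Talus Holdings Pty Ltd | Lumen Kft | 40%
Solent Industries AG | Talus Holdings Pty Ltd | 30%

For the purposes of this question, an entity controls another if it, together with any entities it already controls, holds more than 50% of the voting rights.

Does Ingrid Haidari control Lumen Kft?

Ingrid Haidari holds 67% of Pellion, so Ingrid Haidari controls Pellion.
Pellion holds 70% of Talus, so Ingrid Haidari controls Talus.
Talus and Pellion together hold 40% + 35% = 75% of Lumen, so Ingrid Haidari controls Lumen.

Yes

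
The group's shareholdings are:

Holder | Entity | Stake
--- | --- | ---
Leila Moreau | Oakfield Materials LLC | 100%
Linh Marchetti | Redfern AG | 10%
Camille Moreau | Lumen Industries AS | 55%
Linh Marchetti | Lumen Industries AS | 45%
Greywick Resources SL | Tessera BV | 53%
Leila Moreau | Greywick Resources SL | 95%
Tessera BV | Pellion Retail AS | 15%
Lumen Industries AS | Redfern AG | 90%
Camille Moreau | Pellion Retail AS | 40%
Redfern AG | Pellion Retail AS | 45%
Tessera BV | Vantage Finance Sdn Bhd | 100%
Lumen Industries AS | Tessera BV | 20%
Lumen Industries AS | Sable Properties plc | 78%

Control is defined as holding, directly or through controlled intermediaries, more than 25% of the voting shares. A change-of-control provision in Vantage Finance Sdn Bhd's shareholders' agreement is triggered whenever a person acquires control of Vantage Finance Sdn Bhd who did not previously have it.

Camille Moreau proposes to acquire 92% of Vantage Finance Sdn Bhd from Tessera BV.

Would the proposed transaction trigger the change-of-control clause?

Yes

The purchase adds only to Camille's holdings (Tessera's stake shrinks), so Camille is the only person who could newly come to control Vantage.
Camille holds 55% of Lumen, so Camille controls Lumen.
Lumen holds 90% of Redfern, so Camille controls Redfern.
Lumen holds 78% of Sable, so Camille controls Sable.
Redfern and Camille together hold 45% + 40% = 85% of Pellion, so Camille controls Pellion.
Neither Camille nor any entity Camille controls holds any voting interest in Vantage.
So before the transaction, Camille does not control Vantage.
After the purchase, Camille holds 92% of Vantage directly, and Tessera's stake falls to 8%.
Camille holds 92% of Vantage, so Camille controls Vantage.
Camille did not control Vantage before and does after, so the clause is triggered.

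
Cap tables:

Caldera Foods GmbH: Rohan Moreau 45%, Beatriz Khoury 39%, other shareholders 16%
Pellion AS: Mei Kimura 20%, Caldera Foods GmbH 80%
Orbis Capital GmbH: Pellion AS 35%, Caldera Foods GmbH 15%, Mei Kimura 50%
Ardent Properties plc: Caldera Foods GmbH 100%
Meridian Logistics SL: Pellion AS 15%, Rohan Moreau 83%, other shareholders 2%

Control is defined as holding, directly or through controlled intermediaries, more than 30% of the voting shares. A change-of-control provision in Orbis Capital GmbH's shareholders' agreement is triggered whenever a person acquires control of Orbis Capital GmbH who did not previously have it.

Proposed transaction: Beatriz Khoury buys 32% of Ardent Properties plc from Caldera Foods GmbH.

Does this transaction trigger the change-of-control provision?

The purchase adds only to Beatriz's holdings (Caldera's stake shrinks), so Beatriz is the only person who could newly come to control Orbis.
Beatriz holds 39% of Caldera, so Beatriz controls Caldera.
Caldera holds 80% of Pellion, so Beatriz controls Pellion.
Pellion and Caldera together hold 35% + 15% = 50% of Orbis, so Beatriz controls Orbis.
So Beatriz already controls Orbis before the transaction.
After the purchase, Beatriz holds 32% of Ardent directly, and Caldera's stake falls to 68%.
Beatriz controlled Orbis already, so this is not a new person acquiring control; every other person's position is unchanged or reduced.
No new person acquires control, so the clause is not triggered.

No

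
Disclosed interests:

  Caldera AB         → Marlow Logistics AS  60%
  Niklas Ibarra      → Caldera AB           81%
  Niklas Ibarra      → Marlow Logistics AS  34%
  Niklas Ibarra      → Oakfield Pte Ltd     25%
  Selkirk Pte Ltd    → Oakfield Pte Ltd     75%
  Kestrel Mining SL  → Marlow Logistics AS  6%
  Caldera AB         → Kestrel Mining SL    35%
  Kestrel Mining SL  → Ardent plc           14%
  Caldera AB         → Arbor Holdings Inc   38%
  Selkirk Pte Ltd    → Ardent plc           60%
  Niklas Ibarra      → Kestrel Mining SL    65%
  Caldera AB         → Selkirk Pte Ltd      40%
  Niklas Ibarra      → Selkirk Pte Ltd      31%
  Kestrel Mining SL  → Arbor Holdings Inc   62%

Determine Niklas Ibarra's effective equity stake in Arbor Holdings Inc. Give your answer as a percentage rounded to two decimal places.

88.66%

Niklas reaches Arbor along 3 paths.
Via Caldera: 81% × 38% = 30.78%.
Via Caldera → Kestrel: 81% × 35% × 62% = 17.577%.
Via Kestrel: 65% × 62% = 40.3%.
Total: 30.78% + 17.577% + 40.3% = 88.657%.
Rounded: 88.66%.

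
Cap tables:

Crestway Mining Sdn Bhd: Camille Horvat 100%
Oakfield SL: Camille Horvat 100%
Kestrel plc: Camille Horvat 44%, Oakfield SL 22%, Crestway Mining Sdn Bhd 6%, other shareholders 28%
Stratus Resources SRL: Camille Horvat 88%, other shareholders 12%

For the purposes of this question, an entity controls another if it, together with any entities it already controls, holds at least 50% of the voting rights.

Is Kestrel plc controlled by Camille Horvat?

Camille holds 100% of Oakfield, so Camille controls Oakfield.
Camille holds 100% of Crestway, so Camille controls Crestway.
Camille and Oakfield and Crestway together hold 44% + 22% + 6% = 72% of Kestrel, so Camille controls Kestrel.

Yes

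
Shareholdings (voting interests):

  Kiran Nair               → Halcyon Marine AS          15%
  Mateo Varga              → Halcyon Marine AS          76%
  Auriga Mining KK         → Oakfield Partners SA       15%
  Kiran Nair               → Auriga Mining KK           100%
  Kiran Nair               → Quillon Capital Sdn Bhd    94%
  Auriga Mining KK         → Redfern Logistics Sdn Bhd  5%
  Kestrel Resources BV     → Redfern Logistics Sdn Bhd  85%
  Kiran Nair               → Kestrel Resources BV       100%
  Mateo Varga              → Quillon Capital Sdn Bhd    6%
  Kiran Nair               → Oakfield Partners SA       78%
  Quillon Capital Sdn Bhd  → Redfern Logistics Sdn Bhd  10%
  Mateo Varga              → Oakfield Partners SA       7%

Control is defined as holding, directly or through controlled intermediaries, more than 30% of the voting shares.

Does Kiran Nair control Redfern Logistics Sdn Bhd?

Yes

Kiran holds 100% of Kestrel, so Kiran controls Kestrel.
Kiran holds 100% of Auriga, so Kiran controls Auriga.
Kiran holds 94% of Quillon, so Kiran controls Quillon.
Kestrel and Auriga and Quillon together hold 85% + 5% + 10% = 100% of Redfern, so Kiran controls Redfern.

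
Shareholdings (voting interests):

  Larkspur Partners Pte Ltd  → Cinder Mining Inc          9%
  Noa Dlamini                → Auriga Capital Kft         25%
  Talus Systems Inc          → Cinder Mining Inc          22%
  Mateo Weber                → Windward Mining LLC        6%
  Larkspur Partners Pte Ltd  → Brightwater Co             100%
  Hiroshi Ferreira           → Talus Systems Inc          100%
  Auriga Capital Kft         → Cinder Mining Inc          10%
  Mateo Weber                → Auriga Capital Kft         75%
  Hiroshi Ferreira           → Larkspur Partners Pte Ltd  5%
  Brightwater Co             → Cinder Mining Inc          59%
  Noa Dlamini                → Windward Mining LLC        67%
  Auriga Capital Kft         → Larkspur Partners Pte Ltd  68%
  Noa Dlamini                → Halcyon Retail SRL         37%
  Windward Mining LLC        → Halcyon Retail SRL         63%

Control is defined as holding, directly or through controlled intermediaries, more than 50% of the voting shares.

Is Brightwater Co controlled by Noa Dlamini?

Noa holds 67% of Windward, so Noa controls Windward.
Windward and Noa together hold 63% + 37% = 100% of Halcyon, so Noa controls Halcyon.
Neither Noa nor any entity Noa controls holds any voting interest in Brightwater.
So Noa does not control Brightwater.

No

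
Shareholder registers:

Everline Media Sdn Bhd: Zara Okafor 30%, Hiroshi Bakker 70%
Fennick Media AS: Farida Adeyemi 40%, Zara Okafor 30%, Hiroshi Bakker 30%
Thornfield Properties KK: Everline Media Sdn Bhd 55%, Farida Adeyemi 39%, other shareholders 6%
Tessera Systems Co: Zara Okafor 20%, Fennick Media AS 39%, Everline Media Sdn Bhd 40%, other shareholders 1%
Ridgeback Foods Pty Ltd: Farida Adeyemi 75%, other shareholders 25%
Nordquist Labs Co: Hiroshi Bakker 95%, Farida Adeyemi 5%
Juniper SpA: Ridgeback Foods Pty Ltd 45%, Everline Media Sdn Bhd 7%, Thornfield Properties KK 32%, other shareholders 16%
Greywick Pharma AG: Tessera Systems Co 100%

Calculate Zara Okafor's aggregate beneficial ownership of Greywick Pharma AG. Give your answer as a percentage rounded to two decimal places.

43.70%

Zara reaches Greywick along 3 paths.
Via Tessera: 20% × 100% = 20%.
Via Fennick → Tessera: 30% × 39% × 100% = 11.7%.
Via Everline → Tessera: 30% × 40% × 100% = 12%.
Total: 20% + 11.7% + 12% = 43.7%.
Rounded: 43.70%.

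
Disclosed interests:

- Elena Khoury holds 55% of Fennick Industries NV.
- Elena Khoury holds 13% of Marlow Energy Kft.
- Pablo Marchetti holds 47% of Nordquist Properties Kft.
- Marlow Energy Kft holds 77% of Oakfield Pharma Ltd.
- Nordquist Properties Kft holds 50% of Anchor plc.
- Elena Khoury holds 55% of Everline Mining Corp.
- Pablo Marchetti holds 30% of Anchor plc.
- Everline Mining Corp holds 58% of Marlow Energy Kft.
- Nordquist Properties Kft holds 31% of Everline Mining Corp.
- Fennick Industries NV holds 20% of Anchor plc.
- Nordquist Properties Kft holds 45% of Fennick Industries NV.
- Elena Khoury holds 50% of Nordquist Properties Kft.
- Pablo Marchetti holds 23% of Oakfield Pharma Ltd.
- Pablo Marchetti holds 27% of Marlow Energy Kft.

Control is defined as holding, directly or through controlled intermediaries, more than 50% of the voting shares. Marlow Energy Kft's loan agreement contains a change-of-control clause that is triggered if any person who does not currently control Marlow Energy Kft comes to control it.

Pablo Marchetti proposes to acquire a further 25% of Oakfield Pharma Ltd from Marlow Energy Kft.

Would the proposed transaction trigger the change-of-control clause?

The purchase adds only to Pablo's holdings (Marlow's stake shrinks), so Pablo is the only person who could newly come to control Marlow.
Pablo's largest direct stake is 47% in Nordquist, which does not meet the threshold, so Pablo controls no company.
In Marlow, Pablo's side holds only 27%, not > 50%.
So before the transaction, Pablo does not control Marlow.
After the purchase, Pablo's direct stake in Oakfield rises to 23% + 25% = 48%, and Marlow's stake falls to 52%.
Pablo's side now holds 48% of Oakfield, not > 50%, so Pablo still does not control Oakfield.
After the transaction, Pablo's side holds 27% of Marlow, not > 50%, so Pablo still does not control Marlow.
No new person acquires control, so the clause is not triggered.

No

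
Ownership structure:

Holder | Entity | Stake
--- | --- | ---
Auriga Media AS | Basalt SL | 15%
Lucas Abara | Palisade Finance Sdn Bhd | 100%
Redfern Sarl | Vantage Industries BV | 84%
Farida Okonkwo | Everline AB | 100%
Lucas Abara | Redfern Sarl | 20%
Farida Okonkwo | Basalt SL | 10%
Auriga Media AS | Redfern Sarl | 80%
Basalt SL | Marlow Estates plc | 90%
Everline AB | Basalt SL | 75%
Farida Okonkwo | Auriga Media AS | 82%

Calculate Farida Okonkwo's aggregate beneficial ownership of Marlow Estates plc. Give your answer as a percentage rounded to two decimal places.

Farida reaches Marlow along 3 paths.
Via Auriga → Basalt: 82% × 15% × 90% = 11.07%.
Via Basalt: 10% × 90% = 9%.
Via Everline → Basalt: 100% × 75% × 90% = 67.5%.
Total: 11.07% + 9% + 67.5% = 87.57%.

87.57%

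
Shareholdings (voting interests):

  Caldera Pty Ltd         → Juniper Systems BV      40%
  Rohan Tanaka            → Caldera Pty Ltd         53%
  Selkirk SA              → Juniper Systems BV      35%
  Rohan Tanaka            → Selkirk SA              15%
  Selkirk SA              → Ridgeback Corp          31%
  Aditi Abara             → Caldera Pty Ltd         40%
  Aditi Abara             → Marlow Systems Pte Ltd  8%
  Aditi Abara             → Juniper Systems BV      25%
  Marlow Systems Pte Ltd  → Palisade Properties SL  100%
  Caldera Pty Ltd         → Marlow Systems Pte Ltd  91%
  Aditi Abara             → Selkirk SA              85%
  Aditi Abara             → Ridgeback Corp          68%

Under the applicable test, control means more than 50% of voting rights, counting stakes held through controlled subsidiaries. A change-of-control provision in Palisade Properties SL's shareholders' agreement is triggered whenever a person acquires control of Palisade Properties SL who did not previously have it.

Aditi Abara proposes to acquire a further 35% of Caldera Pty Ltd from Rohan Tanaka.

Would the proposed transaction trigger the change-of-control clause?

The purchase adds only to Aditi's holdings (Rohan's stake shrinks), so Aditi is the only person who could newly come to control Palisade.
Aditi holds 85% of Selkirk, so Aditi controls Selkirk.
Aditi and Selkirk together hold 25% + 35% = 60% of Juniper, so Aditi controls Juniper.
Aditi and Selkirk together hold 68% + 31% = 99% of Ridgeback, so Aditi controls Ridgeback.
Neither Aditi nor any entity Aditi controls holds any voting interest in Palisade.
So before the transaction, Aditi does not control Palisade.
After the purchase, Aditi's direct stake in Caldera rises to 40% + 35% = 75%, and Rohan's stake falls to 18%.
Aditi holds 75% of Caldera, so Aditi controls Caldera.
Caldera and Aditi together hold 91% + 8% = 99% of Marlow, so Aditi controls Marlow.
Marlow holds 100% of Palisade, so Aditi controls Palisade.
Aditi did not control Palisade before and does after, so the clause is triggered.

Yes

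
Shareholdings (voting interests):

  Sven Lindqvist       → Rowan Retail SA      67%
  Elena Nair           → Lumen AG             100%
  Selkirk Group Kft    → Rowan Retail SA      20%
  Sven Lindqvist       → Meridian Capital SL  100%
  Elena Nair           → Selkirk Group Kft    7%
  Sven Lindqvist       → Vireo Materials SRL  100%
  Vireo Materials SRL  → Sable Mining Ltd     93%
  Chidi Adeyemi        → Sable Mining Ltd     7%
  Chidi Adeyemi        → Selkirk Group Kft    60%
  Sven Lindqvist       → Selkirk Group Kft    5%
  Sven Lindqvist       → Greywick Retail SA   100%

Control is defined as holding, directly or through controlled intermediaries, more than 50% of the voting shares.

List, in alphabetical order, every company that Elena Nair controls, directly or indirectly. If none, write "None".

Lumen AG

Elena holds 100% of Lumen, so Elena controls Lumen.
No other company's threshold is met.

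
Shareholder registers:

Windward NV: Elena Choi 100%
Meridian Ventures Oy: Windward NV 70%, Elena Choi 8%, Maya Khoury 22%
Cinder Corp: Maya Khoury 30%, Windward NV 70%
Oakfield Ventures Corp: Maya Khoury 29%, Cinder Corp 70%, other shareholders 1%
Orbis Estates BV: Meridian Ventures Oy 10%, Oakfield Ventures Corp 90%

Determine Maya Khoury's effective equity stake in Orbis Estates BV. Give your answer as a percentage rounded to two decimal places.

Maya reaches Orbis along 3 paths.
Via Meridian: 22% × 10% = 2.2%.
Via Oakfield: 29% × 90% = 26.1%.
Via Cinder → Oakfield: 30% × 70% × 90% = 18.9%.
Total: 2.2% + 26.1% + 18.9% = 47.2%.
Rounded: 47.20%.

47.20%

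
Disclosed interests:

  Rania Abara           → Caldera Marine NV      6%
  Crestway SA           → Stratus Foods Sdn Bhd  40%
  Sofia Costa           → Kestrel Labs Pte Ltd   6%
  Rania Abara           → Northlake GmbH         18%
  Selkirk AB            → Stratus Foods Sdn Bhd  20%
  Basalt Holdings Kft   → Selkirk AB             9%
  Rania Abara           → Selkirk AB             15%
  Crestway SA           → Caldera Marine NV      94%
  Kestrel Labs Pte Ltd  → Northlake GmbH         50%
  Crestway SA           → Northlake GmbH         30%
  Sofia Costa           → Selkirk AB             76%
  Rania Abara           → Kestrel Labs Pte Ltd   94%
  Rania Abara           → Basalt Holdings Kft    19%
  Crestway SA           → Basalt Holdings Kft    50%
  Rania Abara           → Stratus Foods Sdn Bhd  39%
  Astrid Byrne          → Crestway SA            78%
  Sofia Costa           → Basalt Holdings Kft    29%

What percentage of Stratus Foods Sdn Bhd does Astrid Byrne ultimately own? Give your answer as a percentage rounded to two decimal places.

Astrid reaches Stratus along 2 paths.
Via Crestway: 78% × 40% = 31.2%.
Via Crestway → Basalt → Selkirk: 78% × 50% × 9% × 20% = 0.702%.
Total: 31.2% + 0.702% = 31.902%.
Rounded: 31.90%.

31.90%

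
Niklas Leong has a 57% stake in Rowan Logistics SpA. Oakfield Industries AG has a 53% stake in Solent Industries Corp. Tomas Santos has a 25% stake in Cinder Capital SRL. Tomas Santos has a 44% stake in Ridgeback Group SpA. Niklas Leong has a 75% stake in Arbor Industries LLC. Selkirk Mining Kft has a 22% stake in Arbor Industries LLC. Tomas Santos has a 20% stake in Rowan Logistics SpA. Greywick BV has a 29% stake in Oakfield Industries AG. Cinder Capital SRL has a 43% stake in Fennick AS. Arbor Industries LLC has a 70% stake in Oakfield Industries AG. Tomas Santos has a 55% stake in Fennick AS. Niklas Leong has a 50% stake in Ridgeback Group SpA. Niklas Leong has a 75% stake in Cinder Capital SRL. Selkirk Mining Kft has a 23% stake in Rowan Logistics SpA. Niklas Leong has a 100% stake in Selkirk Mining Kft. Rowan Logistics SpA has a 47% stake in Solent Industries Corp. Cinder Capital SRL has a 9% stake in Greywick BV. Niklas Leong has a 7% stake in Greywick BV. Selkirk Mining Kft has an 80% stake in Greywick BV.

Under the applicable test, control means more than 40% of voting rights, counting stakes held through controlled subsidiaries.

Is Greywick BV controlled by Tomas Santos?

Tomas holds 44% of Ridgeback, so Tomas controls Ridgeback.
Tomas holds 55% of Fennick, so Tomas controls Fennick.
Neither Tomas nor any entity Tomas controls holds any voting interest in Greywick.
So Tomas does not control Greywick.

No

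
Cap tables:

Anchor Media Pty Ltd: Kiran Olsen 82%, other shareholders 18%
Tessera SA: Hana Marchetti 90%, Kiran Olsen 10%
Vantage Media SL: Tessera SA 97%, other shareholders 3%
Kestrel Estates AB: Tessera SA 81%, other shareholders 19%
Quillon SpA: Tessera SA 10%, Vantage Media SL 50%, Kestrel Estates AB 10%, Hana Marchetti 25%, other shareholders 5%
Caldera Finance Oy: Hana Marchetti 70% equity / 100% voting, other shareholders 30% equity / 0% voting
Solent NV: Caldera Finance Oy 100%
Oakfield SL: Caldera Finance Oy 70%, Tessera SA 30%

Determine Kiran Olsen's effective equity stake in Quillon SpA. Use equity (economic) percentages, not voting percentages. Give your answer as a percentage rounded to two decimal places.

6.66%

Kiran reaches Quillon along 3 paths.
Via Tessera: 10% × 10% = 1%.
Via Tessera → Vantage: 10% × 97% × 50% = 4.85%.
Via Tessera → Kestrel: 10% × 81% × 10% = 0.81%.
Total: 1% + 4.85% + 0.81% = 6.66%.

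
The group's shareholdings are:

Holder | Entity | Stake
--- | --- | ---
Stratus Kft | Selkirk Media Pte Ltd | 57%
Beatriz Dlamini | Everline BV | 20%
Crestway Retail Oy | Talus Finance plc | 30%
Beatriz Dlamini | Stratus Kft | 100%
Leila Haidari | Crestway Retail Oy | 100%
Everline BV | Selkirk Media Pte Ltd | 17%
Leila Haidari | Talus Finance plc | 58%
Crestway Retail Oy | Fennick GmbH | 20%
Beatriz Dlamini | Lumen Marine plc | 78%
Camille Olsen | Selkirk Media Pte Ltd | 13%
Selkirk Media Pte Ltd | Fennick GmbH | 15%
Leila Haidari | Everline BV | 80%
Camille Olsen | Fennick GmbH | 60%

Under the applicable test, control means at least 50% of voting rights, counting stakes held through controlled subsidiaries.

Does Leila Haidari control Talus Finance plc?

Leila holds 100% of Crestway, so Leila controls Crestway.
Crestway and Leila together hold 30% + 58% = 88% of Talus, so Leila controls Talus.

Yes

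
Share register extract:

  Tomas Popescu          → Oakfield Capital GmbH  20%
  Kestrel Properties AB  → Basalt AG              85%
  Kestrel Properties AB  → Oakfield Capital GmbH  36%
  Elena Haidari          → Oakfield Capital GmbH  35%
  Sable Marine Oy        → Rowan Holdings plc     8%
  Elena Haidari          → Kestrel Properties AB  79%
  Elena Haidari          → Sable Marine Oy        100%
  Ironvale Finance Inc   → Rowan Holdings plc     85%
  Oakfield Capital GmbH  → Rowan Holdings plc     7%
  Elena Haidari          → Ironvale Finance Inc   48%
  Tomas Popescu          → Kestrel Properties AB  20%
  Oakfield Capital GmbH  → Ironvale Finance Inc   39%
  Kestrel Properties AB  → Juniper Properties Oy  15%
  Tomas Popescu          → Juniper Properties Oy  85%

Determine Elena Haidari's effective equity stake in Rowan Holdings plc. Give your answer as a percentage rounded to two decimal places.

74.27%

Elena reaches Rowan along 6 paths.
Via Sable: 100% × 8% = 8%.
Via Oakfield → Ironvale: 35% × 39% × 85% = 11.6025%.
Via Kestrel → Oakfield → Ironvale: 79% × 36% × 39% × 85% = 9.42786%.
Via Ironvale: 48% × 85% = 40.8%.
Via Oakfield: 35% × 7% = 2.45%.
Via Kestrel → Oakfield: 79% × 36% × 7% = 1.9908%.
Total: 8% + 11.6025% + 9.42786% + 40.8% + 2.45% + 1.9908% = 74.27116%.
Rounded: 74.27%.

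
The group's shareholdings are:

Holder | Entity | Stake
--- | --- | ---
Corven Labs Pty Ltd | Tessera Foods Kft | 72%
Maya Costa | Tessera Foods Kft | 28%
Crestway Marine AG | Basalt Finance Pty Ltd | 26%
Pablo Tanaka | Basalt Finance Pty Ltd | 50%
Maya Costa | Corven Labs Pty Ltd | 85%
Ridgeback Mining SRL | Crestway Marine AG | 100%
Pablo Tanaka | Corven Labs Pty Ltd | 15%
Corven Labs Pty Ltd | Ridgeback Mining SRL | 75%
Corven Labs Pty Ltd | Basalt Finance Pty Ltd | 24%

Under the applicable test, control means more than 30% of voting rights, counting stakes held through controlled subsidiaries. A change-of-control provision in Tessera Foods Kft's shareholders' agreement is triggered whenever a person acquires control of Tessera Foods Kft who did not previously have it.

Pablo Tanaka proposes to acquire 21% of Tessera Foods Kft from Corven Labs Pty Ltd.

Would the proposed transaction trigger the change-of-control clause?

No

The purchase adds only to Pablo's holdings (Corven's stake shrinks), so Pablo is the only person who could newly come to control Tessera.
Pablo holds 50% of Basalt, so Pablo controls Basalt.
Neither Pablo nor any entity Pablo controls holds any voting interest in Tessera.
So before the transaction, Pablo does not control Tessera.
After the purchase, Pablo holds 21% of Tessera directly, and Corven's stake falls to 51%.
After the transaction, Pablo's side holds 21% of Tessera, not > 30%, so Pablo still does not control Tessera.
No new person acquires control, so the clause is not triggered.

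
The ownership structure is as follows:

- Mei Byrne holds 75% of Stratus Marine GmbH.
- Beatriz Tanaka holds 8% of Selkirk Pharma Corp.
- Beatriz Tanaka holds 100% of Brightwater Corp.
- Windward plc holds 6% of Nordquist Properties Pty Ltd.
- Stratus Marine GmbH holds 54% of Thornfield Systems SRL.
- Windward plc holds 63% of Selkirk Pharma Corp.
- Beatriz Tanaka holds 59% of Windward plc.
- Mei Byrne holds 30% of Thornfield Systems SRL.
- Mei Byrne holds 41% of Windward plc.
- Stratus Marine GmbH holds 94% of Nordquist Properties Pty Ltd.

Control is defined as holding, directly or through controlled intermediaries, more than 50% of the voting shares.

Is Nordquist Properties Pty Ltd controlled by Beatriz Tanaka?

Beatriz holds 59% of Windward, so Beatriz controls Windward.
Beatriz and Windward together hold 8% + 63% = 71% of Selkirk, so Beatriz controls Selkirk.
Beatriz holds 100% of Brightwater, so Beatriz controls Brightwater.
In Nordquist, Beatriz's side holds only 6%, not > 50%.
So Beatriz does not control Nordquist.

No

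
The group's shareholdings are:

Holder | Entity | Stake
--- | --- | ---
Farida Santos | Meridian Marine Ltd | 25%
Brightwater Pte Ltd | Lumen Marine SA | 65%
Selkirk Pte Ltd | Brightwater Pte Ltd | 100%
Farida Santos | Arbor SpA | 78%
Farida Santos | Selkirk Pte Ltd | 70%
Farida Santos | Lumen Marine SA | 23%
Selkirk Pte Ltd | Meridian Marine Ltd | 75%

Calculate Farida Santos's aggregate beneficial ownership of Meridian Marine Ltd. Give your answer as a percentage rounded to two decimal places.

Farida reaches Meridian along 2 paths.
Via Selkirk: 70% × 75% = 52.5%.
Direct stake: 25% = 25%.
Total: 52.5% + 25% = 77.5%.
Rounded: 77.50%.

77.50%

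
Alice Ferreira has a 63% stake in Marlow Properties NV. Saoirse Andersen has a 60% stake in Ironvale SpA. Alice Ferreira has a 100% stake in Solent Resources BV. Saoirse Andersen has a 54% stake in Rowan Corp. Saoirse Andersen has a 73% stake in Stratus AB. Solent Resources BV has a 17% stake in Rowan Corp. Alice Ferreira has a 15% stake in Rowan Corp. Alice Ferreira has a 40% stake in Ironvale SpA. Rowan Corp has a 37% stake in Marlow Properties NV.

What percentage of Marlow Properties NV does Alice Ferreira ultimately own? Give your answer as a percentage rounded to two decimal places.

74.84%

Alice reaches Marlow along 3 paths.
Direct stake: 63% = 63%.
Via Rowan: 15% × 37% = 5.55%.
Via Solent → Rowan: 100% × 17% × 37% = 6.29%.
Total: 63% + 5.55% + 6.29% = 74.84%.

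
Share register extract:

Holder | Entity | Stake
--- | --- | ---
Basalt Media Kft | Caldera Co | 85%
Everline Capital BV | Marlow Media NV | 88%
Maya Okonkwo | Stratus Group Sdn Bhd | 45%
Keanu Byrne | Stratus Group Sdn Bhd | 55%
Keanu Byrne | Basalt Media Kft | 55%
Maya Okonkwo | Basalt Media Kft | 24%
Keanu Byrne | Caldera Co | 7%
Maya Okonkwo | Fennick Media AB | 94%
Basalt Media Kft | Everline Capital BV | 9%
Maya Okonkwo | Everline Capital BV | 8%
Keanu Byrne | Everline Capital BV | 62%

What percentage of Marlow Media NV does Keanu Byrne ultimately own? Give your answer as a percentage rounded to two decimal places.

58.92%

Keanu reaches Marlow along 2 paths.
Via Basalt → Everline: 55% × 9% × 88% = 4.356%.
Via Everline: 62% × 88% = 54.56%.
Total: 4.356% + 54.56% = 58.916%.
Rounded: 58.92%.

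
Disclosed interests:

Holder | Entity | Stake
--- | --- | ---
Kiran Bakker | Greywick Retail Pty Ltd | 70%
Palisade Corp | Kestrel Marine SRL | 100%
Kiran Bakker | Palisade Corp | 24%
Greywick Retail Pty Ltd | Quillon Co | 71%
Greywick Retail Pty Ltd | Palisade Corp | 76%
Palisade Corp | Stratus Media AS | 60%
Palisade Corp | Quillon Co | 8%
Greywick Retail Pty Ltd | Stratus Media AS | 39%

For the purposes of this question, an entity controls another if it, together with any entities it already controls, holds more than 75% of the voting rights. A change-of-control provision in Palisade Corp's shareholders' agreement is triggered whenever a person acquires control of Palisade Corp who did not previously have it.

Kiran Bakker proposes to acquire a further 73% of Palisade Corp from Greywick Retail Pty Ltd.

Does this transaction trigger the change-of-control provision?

Yes

The purchase adds only to Kiran's holdings (Greywick's stake shrinks), so Kiran is the only person who could newly come to control Palisade.
Kiran's largest direct stake is 70% in Greywick, which does not meet the threshold, so Kiran controls no company.
In Palisade, Kiran's side holds only 24%, not > 75%.
So before the transaction, Kiran does not control Palisade.
After the purchase, Kiran's direct stake in Palisade rises to 24% + 73% = 97%, and Greywick's stake falls to 3%.
Kiran holds 97% of Palisade, so Kiran controls Palisade.
Kiran did not control Palisade before and does after, so the clause is triggered.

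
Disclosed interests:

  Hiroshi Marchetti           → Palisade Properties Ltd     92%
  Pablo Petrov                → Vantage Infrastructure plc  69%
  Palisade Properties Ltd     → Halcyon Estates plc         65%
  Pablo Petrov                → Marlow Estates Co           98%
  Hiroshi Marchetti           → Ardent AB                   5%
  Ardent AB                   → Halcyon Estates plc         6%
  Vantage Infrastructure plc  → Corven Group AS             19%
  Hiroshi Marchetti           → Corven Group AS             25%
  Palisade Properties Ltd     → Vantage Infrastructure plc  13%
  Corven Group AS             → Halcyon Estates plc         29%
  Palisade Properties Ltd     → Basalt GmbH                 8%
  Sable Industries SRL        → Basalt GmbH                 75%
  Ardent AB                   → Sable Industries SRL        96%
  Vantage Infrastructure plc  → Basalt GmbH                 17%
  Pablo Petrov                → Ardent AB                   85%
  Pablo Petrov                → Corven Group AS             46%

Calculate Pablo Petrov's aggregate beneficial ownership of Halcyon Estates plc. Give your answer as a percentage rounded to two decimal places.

Pablo reaches Halcyon along 3 paths.
Via Corven: 46% × 29% = 13.34%.
Via Vantage → Corven: 69% × 19% × 29% = 3.8019%.
Via Ardent: 85% × 6% = 5.1%.
Total: 13.34% + 3.8019% + 5.1% = 22.2419%.
Rounded: 22.24%.

22.24%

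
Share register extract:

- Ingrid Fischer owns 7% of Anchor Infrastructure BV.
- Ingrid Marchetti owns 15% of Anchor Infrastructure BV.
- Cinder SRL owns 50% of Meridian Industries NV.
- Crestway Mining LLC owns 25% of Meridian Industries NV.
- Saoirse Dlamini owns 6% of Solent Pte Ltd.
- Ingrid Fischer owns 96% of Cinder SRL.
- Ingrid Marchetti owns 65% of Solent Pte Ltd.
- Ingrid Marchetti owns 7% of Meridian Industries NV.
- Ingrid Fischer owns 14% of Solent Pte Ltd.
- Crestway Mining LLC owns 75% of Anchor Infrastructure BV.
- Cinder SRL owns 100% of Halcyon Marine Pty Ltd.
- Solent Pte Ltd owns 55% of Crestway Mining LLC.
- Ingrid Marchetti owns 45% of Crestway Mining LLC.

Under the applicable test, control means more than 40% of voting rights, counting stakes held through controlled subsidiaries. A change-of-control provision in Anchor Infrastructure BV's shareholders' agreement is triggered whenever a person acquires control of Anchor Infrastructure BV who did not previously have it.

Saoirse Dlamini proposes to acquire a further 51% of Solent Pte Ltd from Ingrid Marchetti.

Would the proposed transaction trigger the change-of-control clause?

Yes

The purchase adds only to Saoirse's holdings (Ingrid Marchetti's stake shrinks), so Saoirse is the only person who could newly come to control Anchor.
Saoirse's largest direct stake is 6% in Solent, which does not meet the threshold, so Saoirse controls no company.
Neither Saoirse nor any entity Saoirse controls holds any voting interest in Anchor.
So before the transaction, Saoirse does not control Anchor.
After the purchase, Saoirse's direct stake in Solent rises to 6% + 51% = 57%, and Ingrid Marchetti's stake falls to 14%.
Saoirse holds 57% of Solent, so Saoirse controls Solent.
Solent holds 55% of Crestway, so Saoirse controls Crestway.
Crestway holds 75% of Anchor, so Saoirse controls Anchor.
Saoirse did not control Anchor before and does after, so the clause is triggered.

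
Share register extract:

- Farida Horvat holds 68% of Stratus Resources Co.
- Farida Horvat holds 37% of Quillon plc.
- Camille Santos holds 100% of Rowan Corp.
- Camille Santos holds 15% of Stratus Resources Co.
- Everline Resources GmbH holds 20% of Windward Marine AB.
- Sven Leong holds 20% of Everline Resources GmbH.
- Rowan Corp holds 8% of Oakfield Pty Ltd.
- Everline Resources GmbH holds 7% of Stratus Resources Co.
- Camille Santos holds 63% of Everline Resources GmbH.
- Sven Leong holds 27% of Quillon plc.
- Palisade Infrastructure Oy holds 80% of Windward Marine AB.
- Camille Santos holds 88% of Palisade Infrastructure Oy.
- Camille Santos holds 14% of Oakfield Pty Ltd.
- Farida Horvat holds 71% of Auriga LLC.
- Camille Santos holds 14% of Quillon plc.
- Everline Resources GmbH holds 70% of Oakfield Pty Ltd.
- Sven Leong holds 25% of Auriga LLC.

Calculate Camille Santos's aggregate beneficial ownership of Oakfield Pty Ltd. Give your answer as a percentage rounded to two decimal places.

Camille reaches Oakfield along 3 paths.
Direct stake: 14% = 14%.
Via Rowan: 100% × 8% = 8%.
Via Everline: 63% × 70% = 44.1%.
Total: 14% + 8% + 44.1% = 66.1%.
Rounded: 66.10%.

66.10%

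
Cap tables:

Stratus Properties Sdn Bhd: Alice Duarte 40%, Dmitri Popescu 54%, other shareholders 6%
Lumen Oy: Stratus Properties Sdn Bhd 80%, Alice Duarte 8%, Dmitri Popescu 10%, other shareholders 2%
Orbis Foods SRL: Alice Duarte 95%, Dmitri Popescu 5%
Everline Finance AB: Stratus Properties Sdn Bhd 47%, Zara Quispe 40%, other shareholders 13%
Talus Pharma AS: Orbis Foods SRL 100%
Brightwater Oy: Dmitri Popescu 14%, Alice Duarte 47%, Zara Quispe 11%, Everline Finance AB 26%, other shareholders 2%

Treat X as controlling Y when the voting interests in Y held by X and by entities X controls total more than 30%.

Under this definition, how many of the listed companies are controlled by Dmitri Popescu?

Dmitri holds 54% of Stratus, so Dmitri controls Stratus.
Stratus and Dmitri together hold 80% + 10% = 90% of Lumen, so Dmitri controls Lumen.
Stratus holds 47% of Everline, so Dmitri controls Everline.
Dmitri and Everline together hold 14% + 26% = 40% of Brightwater, so Dmitri controls Brightwater.
No other company's threshold is met.
Dmitri controls 4 companies.

4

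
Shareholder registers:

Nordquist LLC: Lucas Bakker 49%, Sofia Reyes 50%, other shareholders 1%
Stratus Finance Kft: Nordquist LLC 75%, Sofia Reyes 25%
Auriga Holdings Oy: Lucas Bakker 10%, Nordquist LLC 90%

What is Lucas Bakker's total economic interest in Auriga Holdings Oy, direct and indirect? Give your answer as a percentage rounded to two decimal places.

54.10%

Lucas reaches Auriga along 2 paths.
Direct stake: 10% = 10%.
Via Nordquist: 49% × 90% = 44.1%.
Total: 10% + 44.1% = 54.1%.
Rounded: 54.10%.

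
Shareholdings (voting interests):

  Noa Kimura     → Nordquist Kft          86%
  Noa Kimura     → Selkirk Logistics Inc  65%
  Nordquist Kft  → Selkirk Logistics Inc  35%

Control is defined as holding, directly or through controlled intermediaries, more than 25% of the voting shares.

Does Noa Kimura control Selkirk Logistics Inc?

Yes

Noa holds 86% of Nordquist, so Noa controls Nordquist.
Nordquist and Noa together hold 35% + 65% = 100% of Selkirk, so Noa controls Selkirk.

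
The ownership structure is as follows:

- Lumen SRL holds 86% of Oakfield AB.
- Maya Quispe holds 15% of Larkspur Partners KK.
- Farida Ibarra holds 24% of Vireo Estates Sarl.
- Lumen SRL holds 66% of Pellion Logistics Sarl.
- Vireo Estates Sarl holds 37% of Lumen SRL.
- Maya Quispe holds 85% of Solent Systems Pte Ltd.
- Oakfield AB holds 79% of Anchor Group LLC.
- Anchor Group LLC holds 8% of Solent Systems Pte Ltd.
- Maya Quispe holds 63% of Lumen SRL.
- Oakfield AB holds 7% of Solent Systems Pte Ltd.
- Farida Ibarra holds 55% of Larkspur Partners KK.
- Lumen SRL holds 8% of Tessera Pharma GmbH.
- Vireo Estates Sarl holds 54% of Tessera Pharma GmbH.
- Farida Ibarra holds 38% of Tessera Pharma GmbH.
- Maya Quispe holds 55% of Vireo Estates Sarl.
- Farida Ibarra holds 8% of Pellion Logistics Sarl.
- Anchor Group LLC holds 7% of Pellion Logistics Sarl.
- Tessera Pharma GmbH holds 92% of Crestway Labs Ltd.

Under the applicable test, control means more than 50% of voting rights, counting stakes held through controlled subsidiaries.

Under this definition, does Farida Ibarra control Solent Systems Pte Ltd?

Farida holds 55% of Larkspur, so Farida controls Larkspur.
Neither Farida nor any entity Farida controls holds any voting interest in Solent.
So Farida does not control Solent.

No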